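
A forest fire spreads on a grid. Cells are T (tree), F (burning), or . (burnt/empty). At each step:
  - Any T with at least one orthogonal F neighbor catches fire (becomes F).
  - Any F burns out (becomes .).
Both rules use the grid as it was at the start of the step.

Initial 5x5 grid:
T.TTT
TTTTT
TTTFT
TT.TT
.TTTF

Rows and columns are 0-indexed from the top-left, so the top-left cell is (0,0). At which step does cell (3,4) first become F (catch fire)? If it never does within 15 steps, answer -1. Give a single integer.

Step 1: cell (3,4)='F' (+6 fires, +2 burnt)
  -> target ignites at step 1
Step 2: cell (3,4)='.' (+5 fires, +6 burnt)
Step 3: cell (3,4)='.' (+6 fires, +5 burnt)
Step 4: cell (3,4)='.' (+2 fires, +6 burnt)
Step 5: cell (3,4)='.' (+1 fires, +2 burnt)
Step 6: cell (3,4)='.' (+0 fires, +1 burnt)
  fire out at step 6

1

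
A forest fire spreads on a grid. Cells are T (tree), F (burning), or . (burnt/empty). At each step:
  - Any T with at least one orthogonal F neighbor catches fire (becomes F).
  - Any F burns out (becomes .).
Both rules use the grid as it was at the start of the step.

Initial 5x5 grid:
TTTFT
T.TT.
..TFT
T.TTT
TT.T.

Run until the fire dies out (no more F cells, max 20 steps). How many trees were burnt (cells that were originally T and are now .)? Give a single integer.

Step 1: +6 fires, +2 burnt (F count now 6)
Step 2: +5 fires, +6 burnt (F count now 5)
Step 3: +1 fires, +5 burnt (F count now 1)
Step 4: +1 fires, +1 burnt (F count now 1)
Step 5: +0 fires, +1 burnt (F count now 0)
Fire out after step 5
Initially T: 16, now '.': 22
Total burnt (originally-T cells now '.'): 13

Answer: 13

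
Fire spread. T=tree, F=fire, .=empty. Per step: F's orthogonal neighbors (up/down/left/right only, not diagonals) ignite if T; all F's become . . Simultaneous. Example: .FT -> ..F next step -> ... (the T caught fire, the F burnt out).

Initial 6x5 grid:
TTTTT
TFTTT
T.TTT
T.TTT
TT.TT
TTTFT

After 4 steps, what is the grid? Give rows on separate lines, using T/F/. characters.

Step 1: 6 trees catch fire, 2 burn out
  TFTTT
  F.FTT
  T.TTT
  T.TTT
  TT.FT
  TTF.F
Step 2: 8 trees catch fire, 6 burn out
  F.FTT
  ...FT
  F.FTT
  T.TFT
  TT..F
  TF...
Step 3: 8 trees catch fire, 8 burn out
  ...FT
  ....F
  ...FT
  F.F.F
  TF...
  F....
Step 4: 3 trees catch fire, 8 burn out
  ....F
  .....
  ....F
  .....
  F....
  .....

....F
.....
....F
.....
F....
.....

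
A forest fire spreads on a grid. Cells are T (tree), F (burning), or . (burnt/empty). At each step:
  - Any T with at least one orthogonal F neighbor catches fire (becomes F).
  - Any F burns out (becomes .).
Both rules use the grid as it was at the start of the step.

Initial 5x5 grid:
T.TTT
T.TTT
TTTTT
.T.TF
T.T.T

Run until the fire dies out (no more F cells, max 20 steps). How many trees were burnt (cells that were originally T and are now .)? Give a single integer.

Step 1: +3 fires, +1 burnt (F count now 3)
Step 2: +2 fires, +3 burnt (F count now 2)
Step 3: +3 fires, +2 burnt (F count now 3)
Step 4: +3 fires, +3 burnt (F count now 3)
Step 5: +3 fires, +3 burnt (F count now 3)
Step 6: +1 fires, +3 burnt (F count now 1)
Step 7: +1 fires, +1 burnt (F count now 1)
Step 8: +0 fires, +1 burnt (F count now 0)
Fire out after step 8
Initially T: 18, now '.': 23
Total burnt (originally-T cells now '.'): 16

Answer: 16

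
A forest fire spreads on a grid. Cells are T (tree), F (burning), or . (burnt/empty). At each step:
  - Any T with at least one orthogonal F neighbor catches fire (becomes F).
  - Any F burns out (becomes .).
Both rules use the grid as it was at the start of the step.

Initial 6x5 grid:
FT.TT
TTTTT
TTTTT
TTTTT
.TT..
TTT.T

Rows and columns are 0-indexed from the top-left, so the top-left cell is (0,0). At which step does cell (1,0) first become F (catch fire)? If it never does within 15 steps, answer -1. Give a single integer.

Step 1: cell (1,0)='F' (+2 fires, +1 burnt)
  -> target ignites at step 1
Step 2: cell (1,0)='.' (+2 fires, +2 burnt)
Step 3: cell (1,0)='.' (+3 fires, +2 burnt)
Step 4: cell (1,0)='.' (+3 fires, +3 burnt)
Step 5: cell (1,0)='.' (+5 fires, +3 burnt)
Step 6: cell (1,0)='.' (+5 fires, +5 burnt)
Step 7: cell (1,0)='.' (+3 fires, +5 burnt)
Step 8: cell (1,0)='.' (+0 fires, +3 burnt)
  fire out at step 8

1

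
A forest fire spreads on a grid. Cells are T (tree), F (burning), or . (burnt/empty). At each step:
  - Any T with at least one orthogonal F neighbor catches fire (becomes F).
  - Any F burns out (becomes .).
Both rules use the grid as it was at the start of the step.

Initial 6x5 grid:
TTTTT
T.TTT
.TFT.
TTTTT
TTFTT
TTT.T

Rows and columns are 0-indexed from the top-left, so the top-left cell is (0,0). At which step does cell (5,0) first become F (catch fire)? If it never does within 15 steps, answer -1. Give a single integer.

Step 1: cell (5,0)='T' (+7 fires, +2 burnt)
Step 2: cell (5,0)='T' (+7 fires, +7 burnt)
Step 3: cell (5,0)='F' (+7 fires, +7 burnt)
  -> target ignites at step 3
Step 4: cell (5,0)='.' (+2 fires, +7 burnt)
Step 5: cell (5,0)='.' (+1 fires, +2 burnt)
Step 6: cell (5,0)='.' (+0 fires, +1 burnt)
  fire out at step 6

3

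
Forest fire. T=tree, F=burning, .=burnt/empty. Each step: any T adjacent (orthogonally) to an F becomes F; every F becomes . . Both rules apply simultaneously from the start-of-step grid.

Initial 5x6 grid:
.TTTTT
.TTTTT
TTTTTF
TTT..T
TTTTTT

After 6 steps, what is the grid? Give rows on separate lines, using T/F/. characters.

Step 1: 3 trees catch fire, 1 burn out
  .TTTTT
  .TTTTF
  TTTTF.
  TTT..F
  TTTTTT
Step 2: 4 trees catch fire, 3 burn out
  .TTTTF
  .TTTF.
  TTTF..
  TTT...
  TTTTTF
Step 3: 4 trees catch fire, 4 burn out
  .TTTF.
  .TTF..
  TTF...
  TTT...
  TTTTF.
Step 4: 5 trees catch fire, 4 burn out
  .TTF..
  .TF...
  TF....
  TTF...
  TTTF..
Step 5: 5 trees catch fire, 5 burn out
  .TF...
  .F....
  F.....
  TF....
  TTF...
Step 6: 3 trees catch fire, 5 burn out
  .F....
  ......
  ......
  F.....
  TF....

.F....
......
......
F.....
TF....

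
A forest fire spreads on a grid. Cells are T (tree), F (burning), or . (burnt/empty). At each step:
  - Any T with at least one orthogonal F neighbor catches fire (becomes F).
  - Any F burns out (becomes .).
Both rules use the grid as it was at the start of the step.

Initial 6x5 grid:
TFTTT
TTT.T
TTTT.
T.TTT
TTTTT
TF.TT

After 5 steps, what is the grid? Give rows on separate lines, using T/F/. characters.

Step 1: 5 trees catch fire, 2 burn out
  F.FTT
  TFT.T
  TTTT.
  T.TTT
  TFTTT
  F..TT
Step 2: 6 trees catch fire, 5 burn out
  ...FT
  F.F.T
  TFTT.
  T.TTT
  F.FTT
  ...TT
Step 3: 6 trees catch fire, 6 burn out
  ....F
  ....T
  F.FT.
  F.FTT
  ...FT
  ...TT
Step 4: 5 trees catch fire, 6 burn out
  .....
  ....F
  ...F.
  ...FT
  ....F
  ...FT
Step 5: 2 trees catch fire, 5 burn out
  .....
  .....
  .....
  ....F
  .....
  ....F

.....
.....
.....
....F
.....
....F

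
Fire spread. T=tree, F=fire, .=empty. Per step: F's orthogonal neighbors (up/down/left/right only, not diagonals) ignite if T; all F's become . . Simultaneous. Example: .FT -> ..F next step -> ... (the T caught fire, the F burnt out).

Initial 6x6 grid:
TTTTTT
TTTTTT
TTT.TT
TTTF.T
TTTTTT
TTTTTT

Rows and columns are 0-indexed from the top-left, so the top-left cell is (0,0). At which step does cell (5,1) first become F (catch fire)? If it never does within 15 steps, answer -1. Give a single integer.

Step 1: cell (5,1)='T' (+2 fires, +1 burnt)
Step 2: cell (5,1)='T' (+5 fires, +2 burnt)
Step 3: cell (5,1)='T' (+7 fires, +5 burnt)
Step 4: cell (5,1)='F' (+8 fires, +7 burnt)
  -> target ignites at step 4
Step 5: cell (5,1)='.' (+6 fires, +8 burnt)
Step 6: cell (5,1)='.' (+4 fires, +6 burnt)
Step 7: cell (5,1)='.' (+1 fires, +4 burnt)
Step 8: cell (5,1)='.' (+0 fires, +1 burnt)
  fire out at step 8

4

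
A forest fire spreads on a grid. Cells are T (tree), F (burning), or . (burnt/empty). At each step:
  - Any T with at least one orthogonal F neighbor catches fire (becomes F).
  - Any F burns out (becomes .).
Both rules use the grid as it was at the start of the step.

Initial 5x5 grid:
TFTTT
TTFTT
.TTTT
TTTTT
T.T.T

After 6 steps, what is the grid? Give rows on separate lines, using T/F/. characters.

Step 1: 5 trees catch fire, 2 burn out
  F.FTT
  TF.FT
  .TFTT
  TTTTT
  T.T.T
Step 2: 6 trees catch fire, 5 burn out
  ...FT
  F...F
  .F.FT
  TTFTT
  T.T.T
Step 3: 5 trees catch fire, 6 burn out
  ....F
  .....
  ....F
  TF.FT
  T.F.T
Step 4: 2 trees catch fire, 5 burn out
  .....
  .....
  .....
  F...F
  T...T
Step 5: 2 trees catch fire, 2 burn out
  .....
  .....
  .....
  .....
  F...F
Step 6: 0 trees catch fire, 2 burn out
  .....
  .....
  .....
  .....
  .....

.....
.....
.....
.....
.....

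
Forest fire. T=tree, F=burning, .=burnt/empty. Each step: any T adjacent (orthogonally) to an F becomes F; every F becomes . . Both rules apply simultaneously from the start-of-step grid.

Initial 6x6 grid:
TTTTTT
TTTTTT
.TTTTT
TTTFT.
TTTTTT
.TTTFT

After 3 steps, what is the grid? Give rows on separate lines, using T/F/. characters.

Step 1: 7 trees catch fire, 2 burn out
  TTTTTT
  TTTTTT
  .TTFTT
  TTF.F.
  TTTFFT
  .TTF.F
Step 2: 7 trees catch fire, 7 burn out
  TTTTTT
  TTTFTT
  .TF.FT
  TF....
  TTF..F
  .TF...
Step 3: 8 trees catch fire, 7 burn out
  TTTFTT
  TTF.FT
  .F...F
  F.....
  TF....
  .F....

TTTFTT
TTF.FT
.F...F
F.....
TF....
.F....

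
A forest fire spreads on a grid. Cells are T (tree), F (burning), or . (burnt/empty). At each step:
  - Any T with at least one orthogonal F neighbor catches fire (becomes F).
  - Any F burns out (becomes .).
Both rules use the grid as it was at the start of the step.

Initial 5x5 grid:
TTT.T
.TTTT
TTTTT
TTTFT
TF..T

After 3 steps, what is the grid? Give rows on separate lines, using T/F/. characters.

Step 1: 5 trees catch fire, 2 burn out
  TTT.T
  .TTTT
  TTTFT
  TFF.F
  F...T
Step 2: 6 trees catch fire, 5 burn out
  TTT.T
  .TTFT
  TFF.F
  F....
  ....F
Step 3: 4 trees catch fire, 6 burn out
  TTT.T
  .FF.F
  F....
  .....
  .....

TTT.T
.FF.F
F....
.....
.....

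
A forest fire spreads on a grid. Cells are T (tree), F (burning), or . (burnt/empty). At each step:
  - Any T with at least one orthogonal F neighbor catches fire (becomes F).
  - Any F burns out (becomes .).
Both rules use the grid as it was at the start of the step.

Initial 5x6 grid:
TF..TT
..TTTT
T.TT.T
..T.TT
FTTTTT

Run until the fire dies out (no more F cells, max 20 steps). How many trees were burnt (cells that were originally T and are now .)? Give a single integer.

Step 1: +2 fires, +2 burnt (F count now 2)
Step 2: +1 fires, +2 burnt (F count now 1)
Step 3: +2 fires, +1 burnt (F count now 2)
Step 4: +2 fires, +2 burnt (F count now 2)
Step 5: +4 fires, +2 burnt (F count now 4)
Step 6: +2 fires, +4 burnt (F count now 2)
Step 7: +2 fires, +2 burnt (F count now 2)
Step 8: +2 fires, +2 burnt (F count now 2)
Step 9: +1 fires, +2 burnt (F count now 1)
Step 10: +0 fires, +1 burnt (F count now 0)
Fire out after step 10
Initially T: 19, now '.': 29
Total burnt (originally-T cells now '.'): 18

Answer: 18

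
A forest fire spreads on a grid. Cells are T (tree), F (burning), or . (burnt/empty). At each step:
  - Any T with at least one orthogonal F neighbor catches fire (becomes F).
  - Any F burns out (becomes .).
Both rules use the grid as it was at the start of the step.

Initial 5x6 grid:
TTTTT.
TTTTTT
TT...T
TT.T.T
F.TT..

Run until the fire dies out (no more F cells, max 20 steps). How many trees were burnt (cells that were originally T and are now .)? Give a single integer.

Step 1: +1 fires, +1 burnt (F count now 1)
Step 2: +2 fires, +1 burnt (F count now 2)
Step 3: +2 fires, +2 burnt (F count now 2)
Step 4: +2 fires, +2 burnt (F count now 2)
Step 5: +2 fires, +2 burnt (F count now 2)
Step 6: +2 fires, +2 burnt (F count now 2)
Step 7: +2 fires, +2 burnt (F count now 2)
Step 8: +2 fires, +2 burnt (F count now 2)
Step 9: +1 fires, +2 burnt (F count now 1)
Step 10: +1 fires, +1 burnt (F count now 1)
Step 11: +0 fires, +1 burnt (F count now 0)
Fire out after step 11
Initially T: 20, now '.': 27
Total burnt (originally-T cells now '.'): 17

Answer: 17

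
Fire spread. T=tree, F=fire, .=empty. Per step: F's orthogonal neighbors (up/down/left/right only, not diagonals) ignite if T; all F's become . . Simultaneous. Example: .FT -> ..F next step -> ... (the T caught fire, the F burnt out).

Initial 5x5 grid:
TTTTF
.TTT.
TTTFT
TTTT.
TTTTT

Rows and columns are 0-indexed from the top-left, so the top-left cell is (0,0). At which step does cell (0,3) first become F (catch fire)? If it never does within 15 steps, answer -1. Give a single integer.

Step 1: cell (0,3)='F' (+5 fires, +2 burnt)
  -> target ignites at step 1
Step 2: cell (0,3)='.' (+5 fires, +5 burnt)
Step 3: cell (0,3)='.' (+6 fires, +5 burnt)
Step 4: cell (0,3)='.' (+3 fires, +6 burnt)
Step 5: cell (0,3)='.' (+1 fires, +3 burnt)
Step 6: cell (0,3)='.' (+0 fires, +1 burnt)
  fire out at step 6

1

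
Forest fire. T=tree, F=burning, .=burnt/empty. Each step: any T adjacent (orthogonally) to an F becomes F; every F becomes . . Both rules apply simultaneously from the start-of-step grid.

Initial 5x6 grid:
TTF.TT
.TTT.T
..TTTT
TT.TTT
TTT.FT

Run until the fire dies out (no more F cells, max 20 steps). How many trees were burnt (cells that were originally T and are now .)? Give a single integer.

Answer: 16

Derivation:
Step 1: +4 fires, +2 burnt (F count now 4)
Step 2: +7 fires, +4 burnt (F count now 7)
Step 3: +2 fires, +7 burnt (F count now 2)
Step 4: +1 fires, +2 burnt (F count now 1)
Step 5: +1 fires, +1 burnt (F count now 1)
Step 6: +1 fires, +1 burnt (F count now 1)
Step 7: +0 fires, +1 burnt (F count now 0)
Fire out after step 7
Initially T: 21, now '.': 25
Total burnt (originally-T cells now '.'): 16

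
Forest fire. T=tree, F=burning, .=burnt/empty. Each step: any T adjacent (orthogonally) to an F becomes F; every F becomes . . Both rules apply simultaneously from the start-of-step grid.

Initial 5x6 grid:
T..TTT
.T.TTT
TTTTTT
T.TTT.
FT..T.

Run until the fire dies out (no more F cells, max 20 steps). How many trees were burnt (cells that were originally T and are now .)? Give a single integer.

Answer: 19

Derivation:
Step 1: +2 fires, +1 burnt (F count now 2)
Step 2: +1 fires, +2 burnt (F count now 1)
Step 3: +1 fires, +1 burnt (F count now 1)
Step 4: +2 fires, +1 burnt (F count now 2)
Step 5: +2 fires, +2 burnt (F count now 2)
Step 6: +3 fires, +2 burnt (F count now 3)
Step 7: +4 fires, +3 burnt (F count now 4)
Step 8: +3 fires, +4 burnt (F count now 3)
Step 9: +1 fires, +3 burnt (F count now 1)
Step 10: +0 fires, +1 burnt (F count now 0)
Fire out after step 10
Initially T: 20, now '.': 29
Total burnt (originally-T cells now '.'): 19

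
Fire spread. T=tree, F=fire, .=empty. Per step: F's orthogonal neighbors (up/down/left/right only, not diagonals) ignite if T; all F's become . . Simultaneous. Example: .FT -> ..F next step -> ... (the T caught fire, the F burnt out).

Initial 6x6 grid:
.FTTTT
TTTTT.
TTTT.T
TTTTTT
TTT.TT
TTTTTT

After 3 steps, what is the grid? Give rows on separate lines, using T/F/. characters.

Step 1: 2 trees catch fire, 1 burn out
  ..FTTT
  TFTTT.
  TTTT.T
  TTTTTT
  TTT.TT
  TTTTTT
Step 2: 4 trees catch fire, 2 burn out
  ...FTT
  F.FTT.
  TFTT.T
  TTTTTT
  TTT.TT
  TTTTTT
Step 3: 5 trees catch fire, 4 burn out
  ....FT
  ...FT.
  F.FT.T
  TFTTTT
  TTT.TT
  TTTTTT

....FT
...FT.
F.FT.T
TFTTTT
TTT.TT
TTTTTT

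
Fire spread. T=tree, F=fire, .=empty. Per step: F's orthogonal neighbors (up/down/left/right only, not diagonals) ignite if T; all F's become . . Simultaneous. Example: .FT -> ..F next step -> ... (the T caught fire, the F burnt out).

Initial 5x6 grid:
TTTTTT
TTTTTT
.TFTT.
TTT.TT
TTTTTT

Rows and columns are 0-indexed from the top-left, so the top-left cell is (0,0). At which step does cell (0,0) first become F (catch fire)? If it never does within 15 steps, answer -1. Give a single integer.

Step 1: cell (0,0)='T' (+4 fires, +1 burnt)
Step 2: cell (0,0)='T' (+6 fires, +4 burnt)
Step 3: cell (0,0)='T' (+8 fires, +6 burnt)
Step 4: cell (0,0)='F' (+6 fires, +8 burnt)
  -> target ignites at step 4
Step 5: cell (0,0)='.' (+2 fires, +6 burnt)
Step 6: cell (0,0)='.' (+0 fires, +2 burnt)
  fire out at step 6

4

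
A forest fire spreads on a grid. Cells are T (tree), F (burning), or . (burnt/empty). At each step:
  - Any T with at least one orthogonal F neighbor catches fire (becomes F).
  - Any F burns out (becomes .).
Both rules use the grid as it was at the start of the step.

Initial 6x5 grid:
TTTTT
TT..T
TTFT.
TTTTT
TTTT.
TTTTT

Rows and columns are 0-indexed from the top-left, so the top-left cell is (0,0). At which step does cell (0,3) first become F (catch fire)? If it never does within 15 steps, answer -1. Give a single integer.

Step 1: cell (0,3)='T' (+3 fires, +1 burnt)
Step 2: cell (0,3)='T' (+5 fires, +3 burnt)
Step 3: cell (0,3)='T' (+7 fires, +5 burnt)
Step 4: cell (0,3)='T' (+5 fires, +7 burnt)
Step 5: cell (0,3)='F' (+3 fires, +5 burnt)
  -> target ignites at step 5
Step 6: cell (0,3)='.' (+1 fires, +3 burnt)
Step 7: cell (0,3)='.' (+1 fires, +1 burnt)
Step 8: cell (0,3)='.' (+0 fires, +1 burnt)
  fire out at step 8

5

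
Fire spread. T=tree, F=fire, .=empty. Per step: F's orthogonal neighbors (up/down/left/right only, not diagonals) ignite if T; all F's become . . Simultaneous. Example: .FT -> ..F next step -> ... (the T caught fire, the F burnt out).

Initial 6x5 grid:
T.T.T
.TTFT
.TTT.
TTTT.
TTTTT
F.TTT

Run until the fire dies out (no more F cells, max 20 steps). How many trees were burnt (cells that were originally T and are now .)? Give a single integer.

Step 1: +4 fires, +2 burnt (F count now 4)
Step 2: +7 fires, +4 burnt (F count now 7)
Step 3: +5 fires, +7 burnt (F count now 5)
Step 4: +3 fires, +5 burnt (F count now 3)
Step 5: +1 fires, +3 burnt (F count now 1)
Step 6: +0 fires, +1 burnt (F count now 0)
Fire out after step 6
Initially T: 21, now '.': 29
Total burnt (originally-T cells now '.'): 20

Answer: 20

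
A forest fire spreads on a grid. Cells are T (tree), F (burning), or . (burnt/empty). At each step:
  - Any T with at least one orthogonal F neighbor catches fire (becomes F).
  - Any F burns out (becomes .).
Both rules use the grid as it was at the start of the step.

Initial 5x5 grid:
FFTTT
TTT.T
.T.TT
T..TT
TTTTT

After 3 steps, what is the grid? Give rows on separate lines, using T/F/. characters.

Step 1: 3 trees catch fire, 2 burn out
  ..FTT
  FFT.T
  .T.TT
  T..TT
  TTTTT
Step 2: 3 trees catch fire, 3 burn out
  ...FT
  ..F.T
  .F.TT
  T..TT
  TTTTT
Step 3: 1 trees catch fire, 3 burn out
  ....F
  ....T
  ...TT
  T..TT
  TTTTT

....F
....T
...TT
T..TT
TTTTT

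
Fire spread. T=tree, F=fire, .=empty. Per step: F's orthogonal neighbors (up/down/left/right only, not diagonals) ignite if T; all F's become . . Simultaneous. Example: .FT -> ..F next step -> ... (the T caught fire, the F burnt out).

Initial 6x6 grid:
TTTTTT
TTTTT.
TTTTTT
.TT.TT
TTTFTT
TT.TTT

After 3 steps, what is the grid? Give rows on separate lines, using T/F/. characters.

Step 1: 3 trees catch fire, 1 burn out
  TTTTTT
  TTTTT.
  TTTTTT
  .TT.TT
  TTF.FT
  TT.FTT
Step 2: 5 trees catch fire, 3 burn out
  TTTTTT
  TTTTT.
  TTTTTT
  .TF.FT
  TF...F
  TT..FT
Step 3: 7 trees catch fire, 5 burn out
  TTTTTT
  TTTTT.
  TTFTFT
  .F...F
  F.....
  TF...F

TTTTTT
TTTTT.
TTFTFT
.F...F
F.....
TF...F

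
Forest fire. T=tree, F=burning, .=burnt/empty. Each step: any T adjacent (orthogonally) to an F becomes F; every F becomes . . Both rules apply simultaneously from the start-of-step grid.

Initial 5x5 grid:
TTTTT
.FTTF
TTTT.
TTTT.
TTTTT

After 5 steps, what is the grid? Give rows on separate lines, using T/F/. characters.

Step 1: 5 trees catch fire, 2 burn out
  TFTTF
  ..FF.
  TFTT.
  TTTT.
  TTTTT
Step 2: 7 trees catch fire, 5 burn out
  F.FF.
  .....
  F.FF.
  TFTT.
  TTTTT
Step 3: 4 trees catch fire, 7 burn out
  .....
  .....
  .....
  F.FF.
  TFTTT
Step 4: 3 trees catch fire, 4 burn out
  .....
  .....
  .....
  .....
  F.FFT
Step 5: 1 trees catch fire, 3 burn out
  .....
  .....
  .....
  .....
  ....F

.....
.....
.....
.....
....F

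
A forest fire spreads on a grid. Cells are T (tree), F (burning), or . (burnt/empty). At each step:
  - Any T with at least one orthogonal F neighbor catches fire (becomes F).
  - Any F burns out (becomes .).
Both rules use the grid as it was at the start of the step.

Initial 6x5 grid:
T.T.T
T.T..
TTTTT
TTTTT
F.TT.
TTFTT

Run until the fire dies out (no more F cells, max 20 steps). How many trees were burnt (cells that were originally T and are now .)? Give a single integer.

Step 1: +5 fires, +2 burnt (F count now 5)
Step 2: +5 fires, +5 burnt (F count now 5)
Step 3: +4 fires, +5 burnt (F count now 4)
Step 4: +4 fires, +4 burnt (F count now 4)
Step 5: +2 fires, +4 burnt (F count now 2)
Step 6: +0 fires, +2 burnt (F count now 0)
Fire out after step 6
Initially T: 21, now '.': 29
Total burnt (originally-T cells now '.'): 20

Answer: 20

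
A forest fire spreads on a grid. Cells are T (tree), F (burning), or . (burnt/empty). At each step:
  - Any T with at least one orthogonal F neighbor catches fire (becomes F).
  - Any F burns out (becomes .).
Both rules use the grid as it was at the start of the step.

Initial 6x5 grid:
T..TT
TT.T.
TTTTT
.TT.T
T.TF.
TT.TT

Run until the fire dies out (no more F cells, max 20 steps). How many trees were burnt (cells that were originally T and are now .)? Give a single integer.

Step 1: +2 fires, +1 burnt (F count now 2)
Step 2: +2 fires, +2 burnt (F count now 2)
Step 3: +2 fires, +2 burnt (F count now 2)
Step 4: +2 fires, +2 burnt (F count now 2)
Step 5: +4 fires, +2 burnt (F count now 4)
Step 6: +3 fires, +4 burnt (F count now 3)
Step 7: +2 fires, +3 burnt (F count now 2)
Step 8: +0 fires, +2 burnt (F count now 0)
Fire out after step 8
Initially T: 20, now '.': 27
Total burnt (originally-T cells now '.'): 17

Answer: 17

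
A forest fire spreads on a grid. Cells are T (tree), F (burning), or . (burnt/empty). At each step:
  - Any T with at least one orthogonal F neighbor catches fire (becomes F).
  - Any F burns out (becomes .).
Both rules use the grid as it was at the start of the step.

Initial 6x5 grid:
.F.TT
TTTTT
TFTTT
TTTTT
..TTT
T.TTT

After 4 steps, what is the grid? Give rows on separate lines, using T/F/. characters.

Step 1: 4 trees catch fire, 2 burn out
  ...TT
  TFTTT
  F.FTT
  TFTTT
  ..TTT
  T.TTT
Step 2: 5 trees catch fire, 4 burn out
  ...TT
  F.FTT
  ...FT
  F.FTT
  ..TTT
  T.TTT
Step 3: 4 trees catch fire, 5 burn out
  ...TT
  ...FT
  ....F
  ...FT
  ..FTT
  T.TTT
Step 4: 5 trees catch fire, 4 burn out
  ...FT
  ....F
  .....
  ....F
  ...FT
  T.FTT

...FT
....F
.....
....F
...FT
T.FTT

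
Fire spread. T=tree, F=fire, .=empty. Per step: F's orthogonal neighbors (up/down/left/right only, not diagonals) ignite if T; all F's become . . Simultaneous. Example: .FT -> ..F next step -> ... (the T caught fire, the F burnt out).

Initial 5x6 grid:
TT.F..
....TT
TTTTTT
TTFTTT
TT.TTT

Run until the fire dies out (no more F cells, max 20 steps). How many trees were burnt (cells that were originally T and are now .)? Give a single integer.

Step 1: +3 fires, +2 burnt (F count now 3)
Step 2: +6 fires, +3 burnt (F count now 6)
Step 3: +5 fires, +6 burnt (F count now 5)
Step 4: +3 fires, +5 burnt (F count now 3)
Step 5: +1 fires, +3 burnt (F count now 1)
Step 6: +0 fires, +1 burnt (F count now 0)
Fire out after step 6
Initially T: 20, now '.': 28
Total burnt (originally-T cells now '.'): 18

Answer: 18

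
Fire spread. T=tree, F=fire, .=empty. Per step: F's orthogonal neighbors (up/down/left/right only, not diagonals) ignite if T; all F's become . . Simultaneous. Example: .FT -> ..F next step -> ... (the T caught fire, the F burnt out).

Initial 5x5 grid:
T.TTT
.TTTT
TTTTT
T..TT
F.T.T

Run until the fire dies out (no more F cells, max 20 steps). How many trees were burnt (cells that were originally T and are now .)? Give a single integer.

Step 1: +1 fires, +1 burnt (F count now 1)
Step 2: +1 fires, +1 burnt (F count now 1)
Step 3: +1 fires, +1 burnt (F count now 1)
Step 4: +2 fires, +1 burnt (F count now 2)
Step 5: +2 fires, +2 burnt (F count now 2)
Step 6: +4 fires, +2 burnt (F count now 4)
Step 7: +3 fires, +4 burnt (F count now 3)
Step 8: +2 fires, +3 burnt (F count now 2)
Step 9: +0 fires, +2 burnt (F count now 0)
Fire out after step 9
Initially T: 18, now '.': 23
Total burnt (originally-T cells now '.'): 16

Answer: 16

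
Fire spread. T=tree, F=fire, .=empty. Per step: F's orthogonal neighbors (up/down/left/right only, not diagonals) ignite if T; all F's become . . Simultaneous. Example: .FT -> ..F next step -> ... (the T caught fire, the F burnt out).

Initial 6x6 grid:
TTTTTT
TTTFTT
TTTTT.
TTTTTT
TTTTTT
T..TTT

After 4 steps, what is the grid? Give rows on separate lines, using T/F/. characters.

Step 1: 4 trees catch fire, 1 burn out
  TTTFTT
  TTF.FT
  TTTFT.
  TTTTTT
  TTTTTT
  T..TTT
Step 2: 7 trees catch fire, 4 burn out
  TTF.FT
  TF...F
  TTF.F.
  TTTFTT
  TTTTTT
  T..TTT
Step 3: 7 trees catch fire, 7 burn out
  TF...F
  F.....
  TF....
  TTF.FT
  TTTFTT
  T..TTT
Step 4: 7 trees catch fire, 7 burn out
  F.....
  ......
  F.....
  TF...F
  TTF.FT
  T..FTT

F.....
......
F.....
TF...F
TTF.FT
T..FTT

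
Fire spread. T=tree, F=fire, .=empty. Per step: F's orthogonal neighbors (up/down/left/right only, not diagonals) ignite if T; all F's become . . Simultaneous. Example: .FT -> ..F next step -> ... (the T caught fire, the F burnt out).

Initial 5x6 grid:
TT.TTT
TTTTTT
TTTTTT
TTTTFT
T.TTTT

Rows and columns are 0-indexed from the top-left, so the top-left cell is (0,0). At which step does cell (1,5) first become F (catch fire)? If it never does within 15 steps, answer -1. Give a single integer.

Step 1: cell (1,5)='T' (+4 fires, +1 burnt)
Step 2: cell (1,5)='T' (+6 fires, +4 burnt)
Step 3: cell (1,5)='F' (+6 fires, +6 burnt)
  -> target ignites at step 3
Step 4: cell (1,5)='.' (+5 fires, +6 burnt)
Step 5: cell (1,5)='.' (+3 fires, +5 burnt)
Step 6: cell (1,5)='.' (+2 fires, +3 burnt)
Step 7: cell (1,5)='.' (+1 fires, +2 burnt)
Step 8: cell (1,5)='.' (+0 fires, +1 burnt)
  fire out at step 8

3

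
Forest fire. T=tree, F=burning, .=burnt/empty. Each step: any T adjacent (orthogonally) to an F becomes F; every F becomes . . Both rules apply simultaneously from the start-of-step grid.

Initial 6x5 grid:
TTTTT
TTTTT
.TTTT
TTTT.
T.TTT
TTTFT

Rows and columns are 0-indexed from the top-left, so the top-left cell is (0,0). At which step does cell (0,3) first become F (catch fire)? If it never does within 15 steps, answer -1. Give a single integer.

Step 1: cell (0,3)='T' (+3 fires, +1 burnt)
Step 2: cell (0,3)='T' (+4 fires, +3 burnt)
Step 3: cell (0,3)='T' (+3 fires, +4 burnt)
Step 4: cell (0,3)='T' (+5 fires, +3 burnt)
Step 5: cell (0,3)='F' (+5 fires, +5 burnt)
  -> target ignites at step 5
Step 6: cell (0,3)='.' (+3 fires, +5 burnt)
Step 7: cell (0,3)='.' (+2 fires, +3 burnt)
Step 8: cell (0,3)='.' (+1 fires, +2 burnt)
Step 9: cell (0,3)='.' (+0 fires, +1 burnt)
  fire out at step 9

5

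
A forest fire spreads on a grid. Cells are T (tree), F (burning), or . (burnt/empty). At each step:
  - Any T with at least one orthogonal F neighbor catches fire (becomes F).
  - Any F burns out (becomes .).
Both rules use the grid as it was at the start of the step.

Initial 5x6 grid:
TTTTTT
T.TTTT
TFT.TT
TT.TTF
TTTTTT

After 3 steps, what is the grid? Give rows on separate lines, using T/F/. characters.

Step 1: 6 trees catch fire, 2 burn out
  TTTTTT
  T.TTTT
  F.F.TF
  TF.TF.
  TTTTTF
Step 2: 8 trees catch fire, 6 burn out
  TTTTTT
  F.FTTF
  ....F.
  F..F..
  TFTTF.
Step 3: 8 trees catch fire, 8 burn out
  FTFTTF
  ...FF.
  ......
  ......
  F.FF..

FTFTTF
...FF.
......
......
F.FF..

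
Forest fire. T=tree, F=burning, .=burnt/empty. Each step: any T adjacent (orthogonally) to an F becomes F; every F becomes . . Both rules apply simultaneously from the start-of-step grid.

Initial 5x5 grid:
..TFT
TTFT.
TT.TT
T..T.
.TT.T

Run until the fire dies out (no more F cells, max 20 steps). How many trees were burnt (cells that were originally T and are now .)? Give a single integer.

Answer: 11

Derivation:
Step 1: +4 fires, +2 burnt (F count now 4)
Step 2: +3 fires, +4 burnt (F count now 3)
Step 3: +3 fires, +3 burnt (F count now 3)
Step 4: +1 fires, +3 burnt (F count now 1)
Step 5: +0 fires, +1 burnt (F count now 0)
Fire out after step 5
Initially T: 14, now '.': 22
Total burnt (originally-T cells now '.'): 11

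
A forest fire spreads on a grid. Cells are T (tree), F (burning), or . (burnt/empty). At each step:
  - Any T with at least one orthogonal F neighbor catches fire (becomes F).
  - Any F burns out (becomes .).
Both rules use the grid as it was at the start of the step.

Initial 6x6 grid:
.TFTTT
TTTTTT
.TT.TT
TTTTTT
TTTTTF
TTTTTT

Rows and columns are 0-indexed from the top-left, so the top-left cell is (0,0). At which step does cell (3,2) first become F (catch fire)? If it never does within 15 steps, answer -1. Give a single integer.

Step 1: cell (3,2)='T' (+6 fires, +2 burnt)
Step 2: cell (3,2)='T' (+8 fires, +6 burnt)
Step 3: cell (3,2)='F' (+10 fires, +8 burnt)
  -> target ignites at step 3
Step 4: cell (3,2)='.' (+3 fires, +10 burnt)
Step 5: cell (3,2)='.' (+3 fires, +3 burnt)
Step 6: cell (3,2)='.' (+1 fires, +3 burnt)
Step 7: cell (3,2)='.' (+0 fires, +1 burnt)
  fire out at step 7

3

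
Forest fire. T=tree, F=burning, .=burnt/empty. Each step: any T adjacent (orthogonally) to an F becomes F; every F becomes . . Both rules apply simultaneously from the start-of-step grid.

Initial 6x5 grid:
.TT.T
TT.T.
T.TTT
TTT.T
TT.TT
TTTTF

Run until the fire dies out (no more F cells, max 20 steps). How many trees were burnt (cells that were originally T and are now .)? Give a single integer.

Answer: 21

Derivation:
Step 1: +2 fires, +1 burnt (F count now 2)
Step 2: +3 fires, +2 burnt (F count now 3)
Step 3: +2 fires, +3 burnt (F count now 2)
Step 4: +3 fires, +2 burnt (F count now 3)
Step 5: +4 fires, +3 burnt (F count now 4)
Step 6: +2 fires, +4 burnt (F count now 2)
Step 7: +1 fires, +2 burnt (F count now 1)
Step 8: +1 fires, +1 burnt (F count now 1)
Step 9: +1 fires, +1 burnt (F count now 1)
Step 10: +1 fires, +1 burnt (F count now 1)
Step 11: +1 fires, +1 burnt (F count now 1)
Step 12: +0 fires, +1 burnt (F count now 0)
Fire out after step 12
Initially T: 22, now '.': 29
Total burnt (originally-T cells now '.'): 21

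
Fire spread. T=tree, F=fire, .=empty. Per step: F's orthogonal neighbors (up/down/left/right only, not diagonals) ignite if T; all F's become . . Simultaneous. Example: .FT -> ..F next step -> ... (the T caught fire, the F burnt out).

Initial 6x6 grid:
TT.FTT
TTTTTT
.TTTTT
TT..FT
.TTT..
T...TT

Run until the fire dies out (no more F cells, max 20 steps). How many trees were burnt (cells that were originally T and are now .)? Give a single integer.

Step 1: +4 fires, +2 burnt (F count now 4)
Step 2: +5 fires, +4 burnt (F count now 5)
Step 3: +3 fires, +5 burnt (F count now 3)
Step 4: +3 fires, +3 burnt (F count now 3)
Step 5: +2 fires, +3 burnt (F count now 2)
Step 6: +2 fires, +2 burnt (F count now 2)
Step 7: +1 fires, +2 burnt (F count now 1)
Step 8: +1 fires, +1 burnt (F count now 1)
Step 9: +0 fires, +1 burnt (F count now 0)
Fire out after step 9
Initially T: 24, now '.': 33
Total burnt (originally-T cells now '.'): 21

Answer: 21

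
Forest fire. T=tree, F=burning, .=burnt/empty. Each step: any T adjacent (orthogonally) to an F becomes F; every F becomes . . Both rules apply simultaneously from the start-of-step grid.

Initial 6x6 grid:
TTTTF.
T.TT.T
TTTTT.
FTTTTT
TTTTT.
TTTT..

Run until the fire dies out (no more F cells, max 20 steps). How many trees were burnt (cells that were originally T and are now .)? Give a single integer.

Answer: 26

Derivation:
Step 1: +4 fires, +2 burnt (F count now 4)
Step 2: +7 fires, +4 burnt (F count now 7)
Step 3: +8 fires, +7 burnt (F count now 8)
Step 4: +4 fires, +8 burnt (F count now 4)
Step 5: +3 fires, +4 burnt (F count now 3)
Step 6: +0 fires, +3 burnt (F count now 0)
Fire out after step 6
Initially T: 27, now '.': 35
Total burnt (originally-T cells now '.'): 26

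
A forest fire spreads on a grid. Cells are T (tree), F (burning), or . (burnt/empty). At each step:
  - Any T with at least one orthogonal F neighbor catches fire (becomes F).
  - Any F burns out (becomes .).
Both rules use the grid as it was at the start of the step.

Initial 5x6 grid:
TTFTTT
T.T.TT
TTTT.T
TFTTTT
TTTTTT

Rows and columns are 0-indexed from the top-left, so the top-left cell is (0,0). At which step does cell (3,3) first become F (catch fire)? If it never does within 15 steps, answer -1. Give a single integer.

Step 1: cell (3,3)='T' (+7 fires, +2 burnt)
Step 2: cell (3,3)='F' (+7 fires, +7 burnt)
  -> target ignites at step 2
Step 3: cell (3,3)='.' (+6 fires, +7 burnt)
Step 4: cell (3,3)='.' (+3 fires, +6 burnt)
Step 5: cell (3,3)='.' (+2 fires, +3 burnt)
Step 6: cell (3,3)='.' (+0 fires, +2 burnt)
  fire out at step 6

2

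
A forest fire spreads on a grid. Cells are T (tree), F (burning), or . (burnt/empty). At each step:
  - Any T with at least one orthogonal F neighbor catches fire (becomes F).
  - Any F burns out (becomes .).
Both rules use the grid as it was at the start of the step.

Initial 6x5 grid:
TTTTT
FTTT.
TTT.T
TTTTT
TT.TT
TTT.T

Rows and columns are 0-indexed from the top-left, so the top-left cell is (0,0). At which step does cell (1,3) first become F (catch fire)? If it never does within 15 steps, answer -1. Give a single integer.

Step 1: cell (1,3)='T' (+3 fires, +1 burnt)
Step 2: cell (1,3)='T' (+4 fires, +3 burnt)
Step 3: cell (1,3)='F' (+5 fires, +4 burnt)
  -> target ignites at step 3
Step 4: cell (1,3)='.' (+4 fires, +5 burnt)
Step 5: cell (1,3)='.' (+3 fires, +4 burnt)
Step 6: cell (1,3)='.' (+3 fires, +3 burnt)
Step 7: cell (1,3)='.' (+2 fires, +3 burnt)
Step 8: cell (1,3)='.' (+1 fires, +2 burnt)
Step 9: cell (1,3)='.' (+0 fires, +1 burnt)
  fire out at step 9

3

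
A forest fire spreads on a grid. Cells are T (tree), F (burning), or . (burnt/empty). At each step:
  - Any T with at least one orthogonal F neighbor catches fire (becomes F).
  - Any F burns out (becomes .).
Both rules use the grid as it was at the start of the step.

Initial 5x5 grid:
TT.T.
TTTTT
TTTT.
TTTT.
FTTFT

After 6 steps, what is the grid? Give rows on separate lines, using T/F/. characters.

Step 1: 5 trees catch fire, 2 burn out
  TT.T.
  TTTTT
  TTTT.
  FTTF.
  .FF.F
Step 2: 4 trees catch fire, 5 burn out
  TT.T.
  TTTTT
  FTTF.
  .FF..
  .....
Step 3: 4 trees catch fire, 4 burn out
  TT.T.
  FTTFT
  .FF..
  .....
  .....
Step 4: 5 trees catch fire, 4 burn out
  FT.F.
  .FF.F
  .....
  .....
  .....
Step 5: 1 trees catch fire, 5 burn out
  .F...
  .....
  .....
  .....
  .....
Step 6: 0 trees catch fire, 1 burn out
  .....
  .....
  .....
  .....
  .....

.....
.....
.....
.....
.....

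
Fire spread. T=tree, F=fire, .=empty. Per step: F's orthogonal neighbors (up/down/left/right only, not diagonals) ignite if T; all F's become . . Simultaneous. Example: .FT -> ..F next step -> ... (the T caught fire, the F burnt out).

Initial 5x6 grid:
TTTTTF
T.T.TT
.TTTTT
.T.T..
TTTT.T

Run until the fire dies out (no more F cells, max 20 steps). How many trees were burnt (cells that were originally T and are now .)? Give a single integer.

Answer: 20

Derivation:
Step 1: +2 fires, +1 burnt (F count now 2)
Step 2: +3 fires, +2 burnt (F count now 3)
Step 3: +2 fires, +3 burnt (F count now 2)
Step 4: +3 fires, +2 burnt (F count now 3)
Step 5: +3 fires, +3 burnt (F count now 3)
Step 6: +3 fires, +3 burnt (F count now 3)
Step 7: +2 fires, +3 burnt (F count now 2)
Step 8: +1 fires, +2 burnt (F count now 1)
Step 9: +1 fires, +1 burnt (F count now 1)
Step 10: +0 fires, +1 burnt (F count now 0)
Fire out after step 10
Initially T: 21, now '.': 29
Total burnt (originally-T cells now '.'): 20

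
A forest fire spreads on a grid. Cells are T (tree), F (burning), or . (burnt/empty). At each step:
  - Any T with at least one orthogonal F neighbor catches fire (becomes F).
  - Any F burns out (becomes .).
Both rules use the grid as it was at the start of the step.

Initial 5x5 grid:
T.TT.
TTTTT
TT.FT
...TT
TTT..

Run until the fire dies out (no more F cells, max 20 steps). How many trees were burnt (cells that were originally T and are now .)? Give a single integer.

Step 1: +3 fires, +1 burnt (F count now 3)
Step 2: +4 fires, +3 burnt (F count now 4)
Step 3: +2 fires, +4 burnt (F count now 2)
Step 4: +2 fires, +2 burnt (F count now 2)
Step 5: +2 fires, +2 burnt (F count now 2)
Step 6: +0 fires, +2 burnt (F count now 0)
Fire out after step 6
Initially T: 16, now '.': 22
Total burnt (originally-T cells now '.'): 13

Answer: 13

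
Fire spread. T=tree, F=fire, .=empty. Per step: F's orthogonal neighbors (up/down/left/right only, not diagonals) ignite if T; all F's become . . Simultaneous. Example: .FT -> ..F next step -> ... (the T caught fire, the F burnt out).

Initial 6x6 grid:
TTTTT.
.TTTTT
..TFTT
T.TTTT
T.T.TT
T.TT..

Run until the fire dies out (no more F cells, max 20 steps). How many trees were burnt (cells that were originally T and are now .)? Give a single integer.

Step 1: +4 fires, +1 burnt (F count now 4)
Step 2: +6 fires, +4 burnt (F count now 6)
Step 3: +7 fires, +6 burnt (F count now 7)
Step 4: +3 fires, +7 burnt (F count now 3)
Step 5: +2 fires, +3 burnt (F count now 2)
Step 6: +0 fires, +2 burnt (F count now 0)
Fire out after step 6
Initially T: 25, now '.': 33
Total burnt (originally-T cells now '.'): 22

Answer: 22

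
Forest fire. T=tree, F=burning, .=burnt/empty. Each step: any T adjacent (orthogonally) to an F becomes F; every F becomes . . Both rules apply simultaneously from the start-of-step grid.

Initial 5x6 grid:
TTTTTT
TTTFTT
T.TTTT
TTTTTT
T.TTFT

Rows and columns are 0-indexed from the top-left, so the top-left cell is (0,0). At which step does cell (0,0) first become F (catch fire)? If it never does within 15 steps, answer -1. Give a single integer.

Step 1: cell (0,0)='T' (+7 fires, +2 burnt)
Step 2: cell (0,0)='T' (+9 fires, +7 burnt)
Step 3: cell (0,0)='T' (+5 fires, +9 burnt)
Step 4: cell (0,0)='F' (+3 fires, +5 burnt)
  -> target ignites at step 4
Step 5: cell (0,0)='.' (+1 fires, +3 burnt)
Step 6: cell (0,0)='.' (+1 fires, +1 burnt)
Step 7: cell (0,0)='.' (+0 fires, +1 burnt)
  fire out at step 7

4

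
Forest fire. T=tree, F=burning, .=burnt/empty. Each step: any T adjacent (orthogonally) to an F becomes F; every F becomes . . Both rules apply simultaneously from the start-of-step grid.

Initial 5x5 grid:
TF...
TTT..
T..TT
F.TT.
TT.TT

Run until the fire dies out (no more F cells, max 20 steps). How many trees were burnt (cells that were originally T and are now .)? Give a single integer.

Step 1: +4 fires, +2 burnt (F count now 4)
Step 2: +3 fires, +4 burnt (F count now 3)
Step 3: +0 fires, +3 burnt (F count now 0)
Fire out after step 3
Initially T: 13, now '.': 19
Total burnt (originally-T cells now '.'): 7

Answer: 7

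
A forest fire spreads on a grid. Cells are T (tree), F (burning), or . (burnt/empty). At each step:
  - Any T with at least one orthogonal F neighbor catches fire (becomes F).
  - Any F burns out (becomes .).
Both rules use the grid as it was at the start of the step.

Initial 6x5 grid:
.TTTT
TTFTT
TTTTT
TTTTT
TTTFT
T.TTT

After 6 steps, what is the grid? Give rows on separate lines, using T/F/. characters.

Step 1: 8 trees catch fire, 2 burn out
  .TFTT
  TF.FT
  TTFTT
  TTTFT
  TTF.F
  T.TFT
Step 2: 11 trees catch fire, 8 burn out
  .F.FT
  F...F
  TF.FT
  TTF.F
  TF...
  T.F.F
Step 3: 5 trees catch fire, 11 burn out
  ....F
  .....
  F...F
  TF...
  F....
  T....
Step 4: 2 trees catch fire, 5 burn out
  .....
  .....
  .....
  F....
  .....
  F....
Step 5: 0 trees catch fire, 2 burn out
  .....
  .....
  .....
  .....
  .....
  .....
Step 6: 0 trees catch fire, 0 burn out
  .....
  .....
  .....
  .....
  .....
  .....

.....
.....
.....
.....
.....
.....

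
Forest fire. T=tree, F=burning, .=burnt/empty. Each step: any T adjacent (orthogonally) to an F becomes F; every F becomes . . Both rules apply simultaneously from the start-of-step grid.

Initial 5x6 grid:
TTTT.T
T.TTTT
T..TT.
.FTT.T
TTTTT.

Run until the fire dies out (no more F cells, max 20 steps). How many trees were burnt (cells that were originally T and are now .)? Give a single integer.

Step 1: +2 fires, +1 burnt (F count now 2)
Step 2: +3 fires, +2 burnt (F count now 3)
Step 3: +2 fires, +3 burnt (F count now 2)
Step 4: +3 fires, +2 burnt (F count now 3)
Step 5: +3 fires, +3 burnt (F count now 3)
Step 6: +2 fires, +3 burnt (F count now 2)
Step 7: +2 fires, +2 burnt (F count now 2)
Step 8: +1 fires, +2 burnt (F count now 1)
Step 9: +1 fires, +1 burnt (F count now 1)
Step 10: +1 fires, +1 burnt (F count now 1)
Step 11: +0 fires, +1 burnt (F count now 0)
Fire out after step 11
Initially T: 21, now '.': 29
Total burnt (originally-T cells now '.'): 20

Answer: 20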